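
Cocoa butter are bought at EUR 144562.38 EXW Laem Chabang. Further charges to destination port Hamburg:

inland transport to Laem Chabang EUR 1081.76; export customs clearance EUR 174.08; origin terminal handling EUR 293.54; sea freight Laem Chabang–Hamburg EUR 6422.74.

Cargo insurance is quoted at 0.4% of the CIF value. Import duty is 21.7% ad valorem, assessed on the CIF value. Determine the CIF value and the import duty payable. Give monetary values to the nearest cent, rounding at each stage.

Let C be the CIF value. C = EXW price + pre-shipment costs + freight + 0.4% × C
C − 0.4% × C = 144562.38 + 1081.76 + 174.08 + 293.54 + 6422.74
0.996 × C = 152534.50
C = 152534.50 / 0.996 = 153147.09
Insurance premium = 0.4% × 153147.09 = 612.59
Import duty = 153147.09 × 21.7% = 33232.92

CIF value: EUR 153147.09; import duty: EUR 33232.92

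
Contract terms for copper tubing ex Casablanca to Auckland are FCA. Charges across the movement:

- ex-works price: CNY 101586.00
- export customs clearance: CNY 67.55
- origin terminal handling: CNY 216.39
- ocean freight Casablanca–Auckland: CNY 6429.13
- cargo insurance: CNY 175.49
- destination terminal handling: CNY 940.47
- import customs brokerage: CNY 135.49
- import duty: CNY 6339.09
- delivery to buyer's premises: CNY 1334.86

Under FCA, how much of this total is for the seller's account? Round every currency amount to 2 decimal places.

Seller's account: CNY 101653.55

FCA: the seller delivers export-cleared goods to the carrier; the buyer bears costs from that point.
Seller's account: goods 101586.00 + export clearance 67.55 = 101653.55
Buyer's account: origin terminal 216.39 + freight 6429.13 + insurance 175.49 + destination terminal 940.47 + brokerage 135.49 + duty 6339.09 + delivery 1334.86 = 15570.92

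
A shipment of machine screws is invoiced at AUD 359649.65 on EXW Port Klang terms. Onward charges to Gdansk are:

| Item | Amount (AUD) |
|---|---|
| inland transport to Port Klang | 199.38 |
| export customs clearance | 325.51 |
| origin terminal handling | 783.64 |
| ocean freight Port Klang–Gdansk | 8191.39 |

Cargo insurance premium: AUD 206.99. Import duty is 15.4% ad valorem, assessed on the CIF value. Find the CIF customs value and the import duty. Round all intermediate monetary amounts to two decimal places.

CIF = EXW price + pre-shipment costs + freight + insurance
CIF = 359649.65 + 199.38 + 325.51 + 783.64 + 8191.39 + 206.99 = 369356.56
Import duty = 369356.56 × 15.4% = 56880.91

CIF value: AUD 369356.56; import duty: AUD 56880.91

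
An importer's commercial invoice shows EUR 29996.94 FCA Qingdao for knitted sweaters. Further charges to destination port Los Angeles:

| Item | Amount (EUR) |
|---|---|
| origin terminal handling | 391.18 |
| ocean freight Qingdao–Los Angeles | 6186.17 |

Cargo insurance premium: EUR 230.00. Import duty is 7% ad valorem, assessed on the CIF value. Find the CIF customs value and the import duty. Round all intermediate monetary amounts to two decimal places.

CIF value: EUR 36804.29; import duty: EUR 2576.30

CIF = FCA price + pre-shipment costs + freight + insurance
CIF = 29996.94 + 391.18 + 6186.17 + 230.00 = 36804.29
Import duty = 36804.29 × 7% = 2576.30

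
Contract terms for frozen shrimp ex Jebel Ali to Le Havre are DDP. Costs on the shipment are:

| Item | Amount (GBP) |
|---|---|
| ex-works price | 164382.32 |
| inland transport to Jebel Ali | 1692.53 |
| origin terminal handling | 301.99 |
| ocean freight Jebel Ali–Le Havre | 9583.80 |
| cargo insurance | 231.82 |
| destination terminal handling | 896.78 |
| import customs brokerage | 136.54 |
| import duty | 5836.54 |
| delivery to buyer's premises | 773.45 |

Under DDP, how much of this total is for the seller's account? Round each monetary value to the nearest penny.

DDP: the seller bears all costs including import duty.
Seller's account: goods 164382.32 + inland to port 1692.53 + origin terminal 301.99 + freight 9583.80 + insurance 231.82 + destination terminal 896.78 + brokerage 136.54 + duty 5836.54 + delivery 773.45 = 183835.77
Buyer's account: 0.00

Seller's account: GBP 183835.77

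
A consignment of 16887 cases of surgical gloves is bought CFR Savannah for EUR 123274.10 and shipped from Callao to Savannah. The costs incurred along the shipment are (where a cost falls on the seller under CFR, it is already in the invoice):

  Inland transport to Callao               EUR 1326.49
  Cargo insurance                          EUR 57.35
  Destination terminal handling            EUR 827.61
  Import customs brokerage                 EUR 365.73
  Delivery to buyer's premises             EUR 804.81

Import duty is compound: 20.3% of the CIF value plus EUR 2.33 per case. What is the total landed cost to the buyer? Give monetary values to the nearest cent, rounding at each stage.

CFR: the seller pays costs through ocean freight to the destination port, but not insurance.
Already in the invoice (seller's account under CFR): inland to port — exclude.
CIF value = CFR price + insurance = 123274.10 + 57.35 = 123331.45
Ad valorem component: 123331.45 × 20.3% = 25036.28
Specific component: 16887 × 2.33 = 39346.71
Import duty = 25036.28 + 39346.71 = 64382.99
Buyer bears: insurance 57.35 + destination terminal 827.61 + brokerage 365.73 + delivery 804.81 + duty 64382.99 = 66438.49
Landed cost = invoice 123274.10 + 66438.49 = 189712.59

Total landed cost: EUR 189712.59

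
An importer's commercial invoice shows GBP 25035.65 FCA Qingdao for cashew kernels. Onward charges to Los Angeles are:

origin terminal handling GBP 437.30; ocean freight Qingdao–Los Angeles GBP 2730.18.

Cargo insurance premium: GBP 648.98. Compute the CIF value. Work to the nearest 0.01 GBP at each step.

CIF = FCA price + pre-shipment costs + freight + insurance
CIF = 25035.65 + 437.30 + 2730.18 + 648.98 = 28852.11

CIF value: GBP 28852.11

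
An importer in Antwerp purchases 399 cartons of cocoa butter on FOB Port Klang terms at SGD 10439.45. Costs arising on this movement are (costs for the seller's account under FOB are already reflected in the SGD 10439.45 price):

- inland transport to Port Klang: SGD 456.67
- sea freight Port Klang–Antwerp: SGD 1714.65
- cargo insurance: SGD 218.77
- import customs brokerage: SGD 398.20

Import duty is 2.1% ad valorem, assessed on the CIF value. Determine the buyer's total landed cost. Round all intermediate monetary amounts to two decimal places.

FOB: the seller bears costs until goods are on board at the origin port; the buyer bears freight, insurance and all costs thereafter.
Already in the invoice (seller's account under FOB): inland to port — exclude.
CIF value = FOB price + freight + insurance = 10439.45 + 1714.65 + 218.77 = 12372.87
Import duty = 12372.87 × 2.1% = 259.83
Buyer bears: freight 1714.65 + insurance 218.77 + brokerage 398.20 + duty 259.83 = 2591.45
Landed cost = invoice 10439.45 + 2591.45 = 13030.90

Total landed cost: SGD 13030.90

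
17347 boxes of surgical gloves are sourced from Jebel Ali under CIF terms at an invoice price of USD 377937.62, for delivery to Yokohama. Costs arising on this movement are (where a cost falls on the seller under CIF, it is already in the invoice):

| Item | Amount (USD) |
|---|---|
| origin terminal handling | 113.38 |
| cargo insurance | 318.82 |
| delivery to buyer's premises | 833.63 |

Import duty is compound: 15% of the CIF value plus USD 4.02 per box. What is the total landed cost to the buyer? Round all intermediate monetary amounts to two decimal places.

CIF: the seller pays costs through ocean freight and marine insurance to the destination port.
Already in the invoice (seller's account under CIF): origin terminal, insurance — exclude.
The CIF price already equals the CIF value: 377937.62
Ad valorem component: 377937.62 × 15% = 56690.64
Specific component: 17347 × 4.02 = 69734.94
Import duty = 56690.64 + 69734.94 = 126425.58
Buyer bears: delivery 833.63 + duty 126425.58 = 127259.21
Landed cost = invoice 377937.62 + 127259.21 = 505196.83

Total landed cost: USD 505196.83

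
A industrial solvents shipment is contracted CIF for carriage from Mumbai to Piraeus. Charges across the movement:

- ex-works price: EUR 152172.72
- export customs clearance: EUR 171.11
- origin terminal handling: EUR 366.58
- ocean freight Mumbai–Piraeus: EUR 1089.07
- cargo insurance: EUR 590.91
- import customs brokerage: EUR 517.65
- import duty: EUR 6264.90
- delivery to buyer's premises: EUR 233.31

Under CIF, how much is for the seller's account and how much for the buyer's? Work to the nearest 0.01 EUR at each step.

CIF: the seller pays costs through ocean freight and marine insurance to the destination port.
Seller's account: goods 152172.72 + export clearance 171.11 + origin terminal 366.58 + freight 1089.07 + insurance 590.91 = 154390.39
Buyer's account: brokerage 517.65 + duty 6264.90 + delivery 233.31 = 7015.86

Seller: EUR 154390.39; buyer: EUR 7015.86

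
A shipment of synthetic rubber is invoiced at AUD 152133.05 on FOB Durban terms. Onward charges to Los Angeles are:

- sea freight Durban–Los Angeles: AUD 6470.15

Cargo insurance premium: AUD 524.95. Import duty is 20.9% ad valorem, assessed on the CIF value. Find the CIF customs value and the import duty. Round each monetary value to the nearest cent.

CIF value: AUD 159128.15; import duty: AUD 33257.78

CIF = FOB price + freight + insurance
CIF = 152133.05 + 6470.15 + 524.95 = 159128.15
Import duty = 159128.15 × 20.9% = 33257.78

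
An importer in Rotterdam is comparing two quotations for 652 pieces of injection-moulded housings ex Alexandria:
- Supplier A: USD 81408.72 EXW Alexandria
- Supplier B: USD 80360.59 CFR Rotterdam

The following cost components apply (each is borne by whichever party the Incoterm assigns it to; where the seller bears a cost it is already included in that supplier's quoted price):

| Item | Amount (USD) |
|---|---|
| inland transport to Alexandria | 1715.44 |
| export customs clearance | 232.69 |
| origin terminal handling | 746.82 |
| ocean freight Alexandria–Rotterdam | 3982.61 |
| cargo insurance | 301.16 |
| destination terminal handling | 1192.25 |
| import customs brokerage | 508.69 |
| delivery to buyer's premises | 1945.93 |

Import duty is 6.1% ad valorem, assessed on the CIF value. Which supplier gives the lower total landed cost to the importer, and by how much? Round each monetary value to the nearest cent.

Supplier B is cheaper by USD 8196.95

Supplier A (EXW):
CIF value = EXW price + inland to port + export clearance + origin terminal + freight + insurance = 81408.72 + 1715.44 + 232.69 + 746.82 + 3982.61 + 301.16 = 88387.44
Import duty = 88387.44 × 6.1% = 5391.63
Buyer bears (A): 1715.44 + 232.69 + 746.82 + 3982.61 + 301.16 + 1192.25 + 508.69 + 1945.93 = 10625.59
Landed cost (A) = invoice 81408.72 + 10625.59 + duty 5391.63 = 97425.94
Supplier B (CFR):
CIF value = CFR price + insurance = 80360.59 + 301.16 = 80661.75
Import duty = 80661.75 × 6.1% = 4920.37
Buyer bears (B): 301.16 + 1192.25 + 508.69 + 1945.93 = 3948.03
Landed cost (B) = invoice 80360.59 + 3948.03 + duty 4920.37 = 89228.99
Difference = |97425.94 − 89228.99| = 8196.95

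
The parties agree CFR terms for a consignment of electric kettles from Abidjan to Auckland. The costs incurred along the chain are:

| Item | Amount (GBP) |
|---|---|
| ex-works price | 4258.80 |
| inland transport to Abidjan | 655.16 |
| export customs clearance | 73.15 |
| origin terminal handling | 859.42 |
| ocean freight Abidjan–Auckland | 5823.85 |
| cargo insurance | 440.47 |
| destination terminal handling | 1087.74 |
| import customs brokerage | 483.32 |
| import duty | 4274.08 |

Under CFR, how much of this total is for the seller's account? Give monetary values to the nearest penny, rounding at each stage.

Seller's account: GBP 11670.38

CFR: the seller pays costs through ocean freight to the destination port, but not insurance.
Seller's account: goods 4258.80 + inland to port 655.16 + export clearance 73.15 + origin terminal 859.42 + freight 5823.85 = 11670.38
Buyer's account: insurance 440.47 + destination terminal 1087.74 + brokerage 483.32 + duty 4274.08 = 6285.61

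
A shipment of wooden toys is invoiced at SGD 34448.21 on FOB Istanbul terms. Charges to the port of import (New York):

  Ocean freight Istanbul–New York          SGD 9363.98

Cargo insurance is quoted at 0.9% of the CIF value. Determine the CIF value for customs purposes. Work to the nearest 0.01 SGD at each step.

Let C be the CIF value. C = FOB price + freight + 0.9% × C
C − 0.9% × C = 34448.21 + 9363.98
0.991 × C = 43812.19
C = 43812.19 / 0.991 = 44210.08
Insurance premium = 0.9% × 44210.08 = 397.89

CIF value: SGD 44210.08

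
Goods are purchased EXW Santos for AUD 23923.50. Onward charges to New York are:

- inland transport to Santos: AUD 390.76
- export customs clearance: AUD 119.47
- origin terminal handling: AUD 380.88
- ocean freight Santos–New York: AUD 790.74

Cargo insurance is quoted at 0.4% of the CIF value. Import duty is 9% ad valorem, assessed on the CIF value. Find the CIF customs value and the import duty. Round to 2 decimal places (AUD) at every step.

Let C be the CIF value. C = EXW price + pre-shipment costs + freight + 0.4% × C
C − 0.4% × C = 23923.50 + 390.76 + 119.47 + 380.88 + 790.74
0.996 × C = 25605.35
C = 25605.35 / 0.996 = 25708.18
Insurance premium = 0.4% × 25708.18 = 102.83
Import duty = 25708.18 × 9% = 2313.74

CIF value: AUD 25708.18; import duty: AUD 2313.74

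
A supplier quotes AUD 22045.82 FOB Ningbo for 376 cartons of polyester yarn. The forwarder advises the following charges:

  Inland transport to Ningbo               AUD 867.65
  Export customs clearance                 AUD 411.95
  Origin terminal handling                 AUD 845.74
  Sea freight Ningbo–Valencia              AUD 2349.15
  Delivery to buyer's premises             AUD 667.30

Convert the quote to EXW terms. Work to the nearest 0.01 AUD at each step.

EXW price: AUD 19920.48

Not relevant to the conversion: freight, delivery — on the buyer under both terms; not part of either seller's price.
From FOB to EXW, the seller no longer bears: inland to port, export clearance, origin terminal.
EXW price = 22045.82 − 867.65 − 411.95 − 845.74 = 19920.48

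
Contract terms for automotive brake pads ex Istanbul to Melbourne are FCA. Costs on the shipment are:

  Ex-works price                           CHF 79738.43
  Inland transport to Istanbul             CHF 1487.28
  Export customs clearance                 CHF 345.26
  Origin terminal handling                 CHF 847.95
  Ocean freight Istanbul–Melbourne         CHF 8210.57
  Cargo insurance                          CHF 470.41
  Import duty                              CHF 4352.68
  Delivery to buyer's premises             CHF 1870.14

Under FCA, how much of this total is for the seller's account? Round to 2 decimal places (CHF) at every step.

FCA: the seller delivers export-cleared goods to the carrier; the buyer bears costs from that point.
Seller's account: goods 79738.43 + inland to port 1487.28 + export clearance 345.26 = 81570.97
Buyer's account: origin terminal 847.95 + freight 8210.57 + insurance 470.41 + duty 4352.68 + delivery 1870.14 = 15751.75

Seller's account: CHF 81570.97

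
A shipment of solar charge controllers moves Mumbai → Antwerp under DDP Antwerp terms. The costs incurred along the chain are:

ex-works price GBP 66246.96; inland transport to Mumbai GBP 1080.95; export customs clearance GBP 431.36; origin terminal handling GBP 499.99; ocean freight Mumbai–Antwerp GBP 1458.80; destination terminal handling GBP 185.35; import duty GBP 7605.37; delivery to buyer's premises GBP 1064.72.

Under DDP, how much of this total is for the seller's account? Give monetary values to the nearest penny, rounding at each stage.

DDP: the seller bears all costs including import duty.
Seller's account: goods 66246.96 + inland to port 1080.95 + export clearance 431.36 + origin terminal 499.99 + freight 1458.80 + destination terminal 185.35 + duty 7605.37 + delivery 1064.72 = 78573.50
Buyer's account: 0.00

Seller's account: GBP 78573.50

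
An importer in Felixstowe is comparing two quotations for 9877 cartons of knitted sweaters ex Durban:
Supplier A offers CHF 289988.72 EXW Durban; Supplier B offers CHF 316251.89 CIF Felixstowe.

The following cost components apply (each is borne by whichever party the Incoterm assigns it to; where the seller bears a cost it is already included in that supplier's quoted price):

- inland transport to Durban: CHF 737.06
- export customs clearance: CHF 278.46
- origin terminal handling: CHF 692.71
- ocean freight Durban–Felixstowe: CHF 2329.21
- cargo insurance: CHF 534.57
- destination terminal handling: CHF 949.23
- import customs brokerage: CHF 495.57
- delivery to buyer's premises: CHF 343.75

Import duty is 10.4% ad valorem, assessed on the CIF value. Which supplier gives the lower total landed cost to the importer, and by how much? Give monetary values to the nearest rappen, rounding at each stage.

Supplier A (EXW):
CIF value = EXW price + inland to port + export clearance + origin terminal + freight + insurance = 289988.72 + 737.06 + 278.46 + 692.71 + 2329.21 + 534.57 = 294560.73
Import duty = 294560.73 × 10.4% = 30634.32
Buyer bears (A): 737.06 + 278.46 + 692.71 + 2329.21 + 534.57 + 949.23 + 495.57 + 343.75 = 6360.56
Landed cost (A) = invoice 289988.72 + 6360.56 + duty 30634.32 = 326983.60
Supplier B (CIF):
The CIF price already equals the CIF value: 316251.89
Import duty = 316251.89 × 10.4% = 32890.20
Buyer bears (B): 949.23 + 495.57 + 343.75 = 1788.55
Landed cost (B) = invoice 316251.89 + 1788.55 + duty 32890.20 = 350930.64
Difference = |326983.60 − 350930.64| = 23947.04

Supplier A is cheaper by CHF 23947.04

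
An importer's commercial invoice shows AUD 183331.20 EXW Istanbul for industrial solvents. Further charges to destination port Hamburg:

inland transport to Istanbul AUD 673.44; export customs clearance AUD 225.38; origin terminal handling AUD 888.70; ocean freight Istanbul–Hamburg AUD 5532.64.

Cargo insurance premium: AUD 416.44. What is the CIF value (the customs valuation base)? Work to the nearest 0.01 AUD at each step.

CIF value: AUD 191067.80

CIF = EXW price + pre-shipment costs + freight + insurance
CIF = 183331.20 + 673.44 + 225.38 + 888.70 + 5532.64 + 416.44 = 191067.80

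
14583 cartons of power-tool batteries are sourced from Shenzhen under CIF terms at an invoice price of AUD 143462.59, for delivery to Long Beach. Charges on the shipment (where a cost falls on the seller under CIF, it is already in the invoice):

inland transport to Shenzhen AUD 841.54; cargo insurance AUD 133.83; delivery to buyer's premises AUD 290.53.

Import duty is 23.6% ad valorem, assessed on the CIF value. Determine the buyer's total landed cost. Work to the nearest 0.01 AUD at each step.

CIF: the seller pays costs through ocean freight and marine insurance to the destination port.
Already in the invoice (seller's account under CIF): inland to port, insurance — exclude.
The CIF price already equals the CIF value: 143462.59
Import duty = 143462.59 × 23.6% = 33857.17
Buyer bears: delivery 290.53 + duty 33857.17 = 34147.70
Landed cost = invoice 143462.59 + 34147.70 = 177610.29

Total landed cost: AUD 177610.29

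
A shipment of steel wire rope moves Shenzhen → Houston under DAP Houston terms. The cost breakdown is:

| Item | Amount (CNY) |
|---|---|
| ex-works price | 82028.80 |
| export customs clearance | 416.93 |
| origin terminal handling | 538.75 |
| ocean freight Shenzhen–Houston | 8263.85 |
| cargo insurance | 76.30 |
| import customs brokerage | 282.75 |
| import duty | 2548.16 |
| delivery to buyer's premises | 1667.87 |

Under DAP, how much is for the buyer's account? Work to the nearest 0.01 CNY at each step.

DAP: the seller bears all costs to the named destination except import duty and clearance.
Seller's account: goods 82028.80 + export clearance 416.93 + origin terminal 538.75 + freight 8263.85 + insurance 76.30 + delivery 1667.87 = 92992.50
Buyer's account: brokerage 282.75 + duty 2548.16 = 2830.91

Buyer's account: CNY 2830.91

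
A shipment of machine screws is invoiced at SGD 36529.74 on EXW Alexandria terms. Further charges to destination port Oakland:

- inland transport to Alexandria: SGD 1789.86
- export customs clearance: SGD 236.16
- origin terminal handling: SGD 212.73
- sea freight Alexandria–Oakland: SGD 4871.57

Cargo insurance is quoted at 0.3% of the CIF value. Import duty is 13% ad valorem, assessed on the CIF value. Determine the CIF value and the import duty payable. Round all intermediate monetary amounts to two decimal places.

Let C be the CIF value. C = EXW price + pre-shipment costs + freight + 0.3% × C
C − 0.3% × C = 36529.74 + 1789.86 + 236.16 + 212.73 + 4871.57
0.997 × C = 43640.06
C = 43640.06 / 0.997 = 43771.37
Insurance premium = 0.3% × 43771.37 = 131.31
Import duty = 43771.37 × 13% = 5690.28

CIF value: SGD 43771.37; import duty: SGD 5690.28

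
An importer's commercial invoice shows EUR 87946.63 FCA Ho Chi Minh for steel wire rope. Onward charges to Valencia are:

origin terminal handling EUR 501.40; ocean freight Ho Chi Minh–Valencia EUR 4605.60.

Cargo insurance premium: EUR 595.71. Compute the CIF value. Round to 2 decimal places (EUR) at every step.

CIF value: EUR 93649.34

CIF = FCA price + pre-shipment costs + freight + insurance
CIF = 87946.63 + 501.40 + 4605.60 + 595.71 = 93649.34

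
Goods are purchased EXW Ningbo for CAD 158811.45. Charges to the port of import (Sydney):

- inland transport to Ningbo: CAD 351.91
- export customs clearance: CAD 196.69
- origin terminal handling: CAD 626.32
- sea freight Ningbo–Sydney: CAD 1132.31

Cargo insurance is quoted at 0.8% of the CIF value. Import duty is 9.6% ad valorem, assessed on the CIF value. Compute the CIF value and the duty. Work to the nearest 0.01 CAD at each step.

Let C be the CIF value. C = EXW price + pre-shipment costs + freight + 0.8% × C
C − 0.8% × C = 158811.45 + 351.91 + 196.69 + 626.32 + 1132.31
0.992 × C = 161118.68
C = 161118.68 / 0.992 = 162418.02
Insurance premium = 0.8% × 162418.02 = 1299.34
Import duty = 162418.02 × 9.6% = 15592.13

CIF value: CAD 162418.02; import duty: CAD 15592.13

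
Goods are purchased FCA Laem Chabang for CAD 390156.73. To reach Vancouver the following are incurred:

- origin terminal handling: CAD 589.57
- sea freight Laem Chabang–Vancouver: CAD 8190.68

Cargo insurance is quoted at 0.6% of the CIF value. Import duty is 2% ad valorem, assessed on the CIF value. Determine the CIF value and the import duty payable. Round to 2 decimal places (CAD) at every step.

Let C be the CIF value. C = FCA price + pre-shipment costs + freight + 0.6% × C
C − 0.6% × C = 390156.73 + 589.57 + 8190.68
0.994 × C = 398936.98
C = 398936.98 / 0.994 = 401345.05
Insurance premium = 0.6% × 401345.05 = 2408.07
Import duty = 401345.05 × 2% = 8026.90

CIF value: CAD 401345.05; import duty: CAD 8026.90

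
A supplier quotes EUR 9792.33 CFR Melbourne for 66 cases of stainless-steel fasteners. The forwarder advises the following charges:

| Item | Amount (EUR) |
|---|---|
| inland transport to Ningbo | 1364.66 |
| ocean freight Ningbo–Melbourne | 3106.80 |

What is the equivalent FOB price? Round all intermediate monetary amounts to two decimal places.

Not relevant to the conversion: inland to port — on the seller under both CFR and FOB; already in the CFR price and stays in the FOB price.
From CFR to FOB, the seller no longer bears: freight.
FOB price = 9792.33 − 3106.80 = 6685.53

FOB price: EUR 6685.53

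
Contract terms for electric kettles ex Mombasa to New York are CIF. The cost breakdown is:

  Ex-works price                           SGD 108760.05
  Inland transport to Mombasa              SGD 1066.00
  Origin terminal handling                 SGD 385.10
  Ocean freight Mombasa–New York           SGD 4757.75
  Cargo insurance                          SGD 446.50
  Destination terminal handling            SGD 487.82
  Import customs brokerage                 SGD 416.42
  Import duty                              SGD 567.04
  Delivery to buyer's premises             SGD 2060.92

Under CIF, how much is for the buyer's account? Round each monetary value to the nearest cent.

Buyer's account: SGD 3532.20

CIF: the seller pays costs through ocean freight and marine insurance to the destination port.
Seller's account: goods 108760.05 + inland to port 1066.00 + origin terminal 385.10 + freight 4757.75 + insurance 446.50 = 115415.40
Buyer's account: destination terminal 487.82 + brokerage 416.42 + duty 567.04 + delivery 2060.92 = 3532.20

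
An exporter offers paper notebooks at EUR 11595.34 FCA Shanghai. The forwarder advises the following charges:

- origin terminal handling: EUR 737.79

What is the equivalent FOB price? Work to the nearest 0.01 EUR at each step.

From FCA to FOB, the seller additionally bears: origin terminal.
FOB price = 11595.34 + 737.79 = 12333.13

FOB price: EUR 12333.13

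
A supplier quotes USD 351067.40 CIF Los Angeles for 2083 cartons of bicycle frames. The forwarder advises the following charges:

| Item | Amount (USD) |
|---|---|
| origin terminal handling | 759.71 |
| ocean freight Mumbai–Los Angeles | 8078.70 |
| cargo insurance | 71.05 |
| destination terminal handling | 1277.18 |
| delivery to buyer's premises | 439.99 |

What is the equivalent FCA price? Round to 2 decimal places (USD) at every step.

FCA price: USD 342157.94

Not relevant to the conversion: delivery, destination terminal — on the buyer under both terms; not part of either seller's price.
From CIF to FCA, the seller no longer bears: origin terminal, freight, insurance.
FCA price = 351067.40 − 759.71 − 8078.70 − 71.05 = 342157.94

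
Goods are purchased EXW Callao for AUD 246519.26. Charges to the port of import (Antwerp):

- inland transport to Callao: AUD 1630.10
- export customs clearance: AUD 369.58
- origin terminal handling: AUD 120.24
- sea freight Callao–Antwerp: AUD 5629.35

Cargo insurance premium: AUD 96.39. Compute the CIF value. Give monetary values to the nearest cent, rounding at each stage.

CIF value: AUD 254364.92

CIF = EXW price + pre-shipment costs + freight + insurance
CIF = 246519.26 + 1630.10 + 369.58 + 120.24 + 5629.35 + 96.39 = 254364.92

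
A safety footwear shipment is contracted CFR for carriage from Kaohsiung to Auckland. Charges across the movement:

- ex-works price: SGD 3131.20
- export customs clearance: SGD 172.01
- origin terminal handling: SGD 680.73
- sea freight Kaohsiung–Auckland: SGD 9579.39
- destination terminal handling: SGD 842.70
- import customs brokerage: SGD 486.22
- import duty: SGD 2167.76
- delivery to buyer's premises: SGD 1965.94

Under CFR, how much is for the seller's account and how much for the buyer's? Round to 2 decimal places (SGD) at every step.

CFR: the seller pays costs through ocean freight to the destination port, but not insurance.
Seller's account: goods 3131.20 + export clearance 172.01 + origin terminal 680.73 + freight 9579.39 = 13563.33
Buyer's account: destination terminal 842.70 + brokerage 486.22 + duty 2167.76 + delivery 1965.94 = 5462.62

Seller: SGD 13563.33; buyer: SGD 5462.62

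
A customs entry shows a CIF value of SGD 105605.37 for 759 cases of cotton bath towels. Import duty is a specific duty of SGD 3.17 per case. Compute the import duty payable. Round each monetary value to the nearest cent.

Import duty: SGD 2406.03

Import duty = 759 × 3.17 = 2406.03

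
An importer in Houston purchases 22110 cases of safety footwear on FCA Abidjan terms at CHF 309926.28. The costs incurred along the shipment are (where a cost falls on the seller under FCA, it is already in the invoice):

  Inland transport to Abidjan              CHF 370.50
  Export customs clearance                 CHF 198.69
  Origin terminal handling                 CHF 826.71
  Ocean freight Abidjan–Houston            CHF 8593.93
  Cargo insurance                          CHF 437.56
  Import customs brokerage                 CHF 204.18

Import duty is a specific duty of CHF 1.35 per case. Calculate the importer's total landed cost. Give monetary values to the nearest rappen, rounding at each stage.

Total landed cost: CHF 349837.16

FCA: the seller delivers export-cleared goods to the carrier; the buyer bears costs from that point.
Already in the invoice (seller's account under FCA): inland to port, export clearance — exclude.
CIF value = FCA price + origin terminal + freight + insurance = 309926.28 + 826.71 + 8593.93 + 437.56 = 319784.48
Import duty = 22110 × 1.35 = 29848.50
Buyer bears: origin terminal 826.71 + freight 8593.93 + insurance 437.56 + brokerage 204.18 + duty 29848.50 = 39910.88
Landed cost = invoice 309926.28 + 39910.88 = 349837.16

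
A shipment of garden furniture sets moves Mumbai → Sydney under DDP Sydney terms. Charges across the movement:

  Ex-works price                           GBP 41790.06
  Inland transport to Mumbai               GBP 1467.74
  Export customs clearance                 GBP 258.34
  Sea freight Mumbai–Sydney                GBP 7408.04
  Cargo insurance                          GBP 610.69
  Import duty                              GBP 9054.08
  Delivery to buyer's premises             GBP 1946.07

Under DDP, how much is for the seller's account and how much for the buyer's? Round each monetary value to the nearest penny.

Seller: GBP 62535.02; buyer: GBP 0.00

DDP: the seller bears all costs including import duty.
Seller's account: goods 41790.06 + inland to port 1467.74 + export clearance 258.34 + freight 7408.04 + insurance 610.69 + duty 9054.08 + delivery 1946.07 = 62535.02
Buyer's account: 0.00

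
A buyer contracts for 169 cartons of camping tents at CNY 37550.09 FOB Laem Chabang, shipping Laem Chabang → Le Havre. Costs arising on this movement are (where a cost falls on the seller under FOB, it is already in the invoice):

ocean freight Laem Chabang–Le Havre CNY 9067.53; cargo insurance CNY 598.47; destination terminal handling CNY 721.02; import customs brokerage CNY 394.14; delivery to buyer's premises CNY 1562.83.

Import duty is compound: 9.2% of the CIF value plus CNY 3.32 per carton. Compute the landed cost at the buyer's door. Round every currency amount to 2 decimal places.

FOB: the seller bears costs until goods are on board at the origin port; the buyer bears freight, insurance and all costs thereafter.
CIF value = FOB price + freight + insurance = 37550.09 + 9067.53 + 598.47 = 47216.09
Ad valorem component: 47216.09 × 9.2% = 4343.88
Specific component: 169 × 3.32 = 561.08
Import duty = 4343.88 + 561.08 = 4904.96
Buyer bears: freight 9067.53 + insurance 598.47 + destination terminal 721.02 + brokerage 394.14 + delivery 1562.83 + duty 4904.96 = 17248.95
Landed cost = invoice 37550.09 + 17248.95 = 54799.04

Total landed cost: CNY 54799.04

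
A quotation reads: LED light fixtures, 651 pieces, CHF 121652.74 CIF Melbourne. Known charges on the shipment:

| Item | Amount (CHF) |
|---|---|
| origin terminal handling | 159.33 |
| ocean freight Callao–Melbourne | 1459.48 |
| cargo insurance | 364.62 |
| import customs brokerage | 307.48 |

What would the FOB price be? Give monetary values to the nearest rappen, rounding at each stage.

FOB price: CHF 119828.64

Not relevant to the conversion: origin terminal — on the seller under both CIF and FOB; already in the CIF price and stays in the FOB price. brokerage — on the buyer under both terms; not part of either seller's price.
From CIF to FOB, the seller no longer bears: freight, insurance.
FOB price = 121652.74 − 1459.48 − 364.62 = 119828.64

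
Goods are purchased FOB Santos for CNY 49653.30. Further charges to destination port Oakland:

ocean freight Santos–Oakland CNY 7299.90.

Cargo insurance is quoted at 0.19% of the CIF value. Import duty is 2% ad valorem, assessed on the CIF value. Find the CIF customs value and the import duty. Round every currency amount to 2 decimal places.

Let C be the CIF value. C = FOB price + freight + 0.19% × C
C − 0.19% × C = 49653.30 + 7299.90
0.9981 × C = 56953.20
C = 56953.20 / 0.9981 = 57061.62
Insurance premium = 0.19% × 57061.62 = 108.42
Import duty = 57061.62 × 2% = 1141.23

CIF value: CNY 57061.62; import duty: CNY 1141.23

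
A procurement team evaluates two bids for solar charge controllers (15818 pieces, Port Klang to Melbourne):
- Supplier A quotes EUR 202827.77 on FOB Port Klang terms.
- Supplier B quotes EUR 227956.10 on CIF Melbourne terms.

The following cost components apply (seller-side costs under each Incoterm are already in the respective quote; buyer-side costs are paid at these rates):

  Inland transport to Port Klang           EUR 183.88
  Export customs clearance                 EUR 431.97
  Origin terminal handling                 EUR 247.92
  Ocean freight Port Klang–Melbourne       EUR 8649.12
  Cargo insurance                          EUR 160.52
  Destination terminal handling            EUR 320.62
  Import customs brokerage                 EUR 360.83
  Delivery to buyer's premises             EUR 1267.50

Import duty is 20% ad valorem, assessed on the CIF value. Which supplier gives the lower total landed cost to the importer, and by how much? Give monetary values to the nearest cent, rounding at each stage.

Supplier A (FOB):
CIF value = FOB price + freight + insurance = 202827.77 + 8649.12 + 160.52 = 211637.41
Import duty = 211637.41 × 20% = 42327.48
Buyer bears (A): 8649.12 + 160.52 + 320.62 + 360.83 + 1267.50 = 10758.59
Landed cost (A) = invoice 202827.77 + 10758.59 + duty 42327.48 = 255913.84
Supplier B (CIF):
The CIF price already equals the CIF value: 227956.10
Import duty = 227956.10 × 20% = 45591.22
Buyer bears (B): 320.62 + 360.83 + 1267.50 = 1948.95
Landed cost (B) = invoice 227956.10 + 1948.95 + duty 45591.22 = 275496.27
Difference = |255913.84 − 275496.27| = 19582.43

Supplier A is cheaper by EUR 19582.43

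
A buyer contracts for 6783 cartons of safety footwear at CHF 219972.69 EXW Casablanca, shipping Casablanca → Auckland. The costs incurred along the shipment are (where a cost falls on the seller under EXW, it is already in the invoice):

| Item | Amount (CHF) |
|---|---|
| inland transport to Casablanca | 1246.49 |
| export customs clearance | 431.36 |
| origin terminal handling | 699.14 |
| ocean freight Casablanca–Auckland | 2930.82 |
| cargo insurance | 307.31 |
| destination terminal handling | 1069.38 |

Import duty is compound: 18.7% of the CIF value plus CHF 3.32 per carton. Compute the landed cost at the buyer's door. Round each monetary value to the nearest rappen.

EXW: the seller makes goods available at their premises; the buyer bears all onward costs.
CIF value = EXW price + inland to port + export clearance + origin terminal + freight + insurance = 219972.69 + 1246.49 + 431.36 + 699.14 + 2930.82 + 307.31 = 225587.81
Ad valorem component: 225587.81 × 18.7% = 42184.92
Specific component: 6783 × 3.32 = 22519.56
Import duty = 42184.92 + 22519.56 = 64704.48
Buyer bears: inland to port 1246.49 + export clearance 431.36 + origin terminal 699.14 + freight 2930.82 + insurance 307.31 + destination terminal 1069.38 + duty 64704.48 = 71388.98
Landed cost = invoice 219972.69 + 71388.98 = 291361.67

Total landed cost: CHF 291361.67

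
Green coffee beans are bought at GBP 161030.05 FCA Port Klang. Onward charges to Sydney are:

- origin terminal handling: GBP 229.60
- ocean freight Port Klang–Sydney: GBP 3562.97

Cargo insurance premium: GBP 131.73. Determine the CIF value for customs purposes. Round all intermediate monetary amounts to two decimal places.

CIF = FCA price + pre-shipment costs + freight + insurance
CIF = 161030.05 + 229.60 + 3562.97 + 131.73 = 164954.35

CIF value: GBP 164954.35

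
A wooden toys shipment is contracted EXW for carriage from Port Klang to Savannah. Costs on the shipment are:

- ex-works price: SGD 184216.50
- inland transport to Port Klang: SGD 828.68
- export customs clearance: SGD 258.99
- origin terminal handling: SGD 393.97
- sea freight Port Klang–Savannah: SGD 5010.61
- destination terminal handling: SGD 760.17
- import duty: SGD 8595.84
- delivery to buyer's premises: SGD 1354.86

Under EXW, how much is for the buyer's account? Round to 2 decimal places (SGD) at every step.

EXW: the seller makes goods available at their premises; the buyer bears all onward costs.
Seller's account: goods 184216.50 = 184216.50
Buyer's account: inland to port 828.68 + export clearance 258.99 + origin terminal 393.97 + freight 5010.61 + destination terminal 760.17 + duty 8595.84 + delivery 1354.86 = 17203.12

Buyer's account: SGD 17203.12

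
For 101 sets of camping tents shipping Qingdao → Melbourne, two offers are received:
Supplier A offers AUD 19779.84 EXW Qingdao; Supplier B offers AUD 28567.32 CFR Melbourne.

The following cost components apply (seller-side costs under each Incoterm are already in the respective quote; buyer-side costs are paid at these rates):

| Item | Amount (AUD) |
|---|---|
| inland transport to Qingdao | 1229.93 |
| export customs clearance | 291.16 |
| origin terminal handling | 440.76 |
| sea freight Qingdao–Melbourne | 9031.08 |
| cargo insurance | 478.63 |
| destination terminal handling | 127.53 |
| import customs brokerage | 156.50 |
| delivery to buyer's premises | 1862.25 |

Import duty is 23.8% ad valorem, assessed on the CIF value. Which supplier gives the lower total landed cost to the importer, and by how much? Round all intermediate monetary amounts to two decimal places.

Supplier A (EXW):
CIF value = EXW price + inland to port + export clearance + origin terminal + freight + insurance = 19779.84 + 1229.93 + 291.16 + 440.76 + 9031.08 + 478.63 = 31251.40
Import duty = 31251.40 × 23.8% = 7437.83
Buyer bears (A): 1229.93 + 291.16 + 440.76 + 9031.08 + 478.63 + 127.53 + 156.50 + 1862.25 = 13617.84
Landed cost (A) = invoice 19779.84 + 13617.84 + duty 7437.83 = 40835.51
Supplier B (CFR):
CIF value = CFR price + insurance = 28567.32 + 478.63 = 29045.95
Import duty = 29045.95 × 23.8% = 6912.94
Buyer bears (B): 478.63 + 127.53 + 156.50 + 1862.25 = 2624.91
Landed cost (B) = invoice 28567.32 + 2624.91 + duty 6912.94 = 38105.17
Difference = |40835.51 − 38105.17| = 2730.34

Supplier B is cheaper by AUD 2730.34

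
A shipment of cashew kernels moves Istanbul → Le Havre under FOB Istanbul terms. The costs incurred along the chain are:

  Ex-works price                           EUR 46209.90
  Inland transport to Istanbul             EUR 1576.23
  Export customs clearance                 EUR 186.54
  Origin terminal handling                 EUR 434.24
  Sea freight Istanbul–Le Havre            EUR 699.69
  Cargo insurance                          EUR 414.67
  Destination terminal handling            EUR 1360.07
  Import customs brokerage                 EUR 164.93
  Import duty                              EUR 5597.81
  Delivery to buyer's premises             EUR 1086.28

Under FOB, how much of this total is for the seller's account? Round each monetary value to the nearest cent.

FOB: the seller bears costs until goods are on board at the origin port; the buyer bears freight, insurance and all costs thereafter.
Seller's account: goods 46209.90 + inland to port 1576.23 + export clearance 186.54 + origin terminal 434.24 = 48406.91
Buyer's account: freight 699.69 + insurance 414.67 + destination terminal 1360.07 + brokerage 164.93 + duty 5597.81 + delivery 1086.28 = 9323.45

Seller's account: EUR 48406.91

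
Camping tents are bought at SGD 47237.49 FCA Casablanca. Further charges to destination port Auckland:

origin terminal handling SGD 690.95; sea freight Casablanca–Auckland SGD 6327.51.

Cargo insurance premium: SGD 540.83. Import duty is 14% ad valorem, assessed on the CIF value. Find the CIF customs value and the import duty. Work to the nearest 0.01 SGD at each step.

CIF value: SGD 54796.78; import duty: SGD 7671.55

CIF = FCA price + pre-shipment costs + freight + insurance
CIF = 47237.49 + 690.95 + 6327.51 + 540.83 = 54796.78
Import duty = 54796.78 × 14% = 7671.55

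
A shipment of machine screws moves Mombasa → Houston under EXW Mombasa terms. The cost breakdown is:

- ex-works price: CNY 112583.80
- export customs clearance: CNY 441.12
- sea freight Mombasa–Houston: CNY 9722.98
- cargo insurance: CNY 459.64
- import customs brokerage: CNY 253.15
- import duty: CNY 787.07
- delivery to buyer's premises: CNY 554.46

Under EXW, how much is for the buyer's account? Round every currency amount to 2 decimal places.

Buyer's account: CNY 12218.42

EXW: the seller makes goods available at their premises; the buyer bears all onward costs.
Seller's account: goods 112583.80 = 112583.80
Buyer's account: export clearance 441.12 + freight 9722.98 + insurance 459.64 + brokerage 253.15 + duty 787.07 + delivery 554.46 = 12218.42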